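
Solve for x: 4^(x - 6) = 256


Express both sides with the same base.
256 = 4^4
Since the bases match, equate exponents: x - 6 = 4
So x = 4 - (-6) = 10

x = 10


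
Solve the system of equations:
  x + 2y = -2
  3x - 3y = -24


Using Cramer's rule:
Determinant D = (1)(-3) - (3)(2) = -3 - 6 = -9
Dx = (-2)(-3) - (-24)(2) = 6 + 48 = 54
Dy = (1)(-24) - (3)(-2) = -24 + 6 = -18
x = Dx/D = 54/-9 = -6
y = Dy/D = -18/-9 = 2

x = -6, y = 2


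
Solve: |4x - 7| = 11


An absolute value equation |expr| = 11 gives two cases:
Case 1: 4x - 7 = 11
  4x = 18, so x = 9/2
Case 2: 4x - 7 = -11
  4x = -4, so x = -1

x = -1, x = 9/2


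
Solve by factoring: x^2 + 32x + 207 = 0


We need two numbers that multiply to 207 and add to 32.
Those numbers are 9 and 23 (since 9 * 23 = 207 and 9 + 23 = 32).
So x^2 + 32x + 207 = (x + 9)(x + 23) = 0
Setting each factor to zero: x = -9 or x = -23

x = -23, x = -9


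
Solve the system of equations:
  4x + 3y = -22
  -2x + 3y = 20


Using Cramer's rule:
Determinant D = (4)(3) - (-2)(3) = 12 + 6 = 18
Dx = (-22)(3) - (20)(3) = -66 - 60 = -126
Dy = (4)(20) - (-2)(-22) = 80 - 44 = 36
x = Dx/D = -126/18 = -7
y = Dy/D = 36/18 = 2

x = -7, y = 2


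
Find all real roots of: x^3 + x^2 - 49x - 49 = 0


Let p(x) = x^3 + x^2 - 49x - 49. By the rational root theorem (leading coefficient 1), any rational root is an integer divisor of 49: try ±1, ±2, ... in turn.
Test x = 1: value = -96 ≠ 0.
Test x = -1: value = 0 ✓, so (x + 1) is a factor.
Synthetic division by (x + 1): bring down 1; 1(-1) + 1 = 0; 0(-1) - 49 = -49; (-49)(-1) - 49 = 0 → quotient x^2 - 49, remainder 0.
Solve the quadratic x^2 - 49 = 0: discriminant = 0^2 - 4(1)(-49) = 0 + 196 = 196.
sqrt(196) = 14, so x = (0 ± 14)/2: x = 7 or x = -7.

x = -7, x = -1, x = 7


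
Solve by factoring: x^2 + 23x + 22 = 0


We need two numbers that multiply to 22 and add to 23.
Those numbers are 22 and 1 (since 22 * 1 = 22 and 22 + 1 = 23).
So x^2 + 23x + 22 = (x + 22)(x + 1) = 0
Setting each factor to zero: x = -22 or x = -1

x = -22, x = -1


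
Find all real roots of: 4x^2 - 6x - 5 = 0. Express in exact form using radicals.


Using the quadratic formula: x = (-b ± sqrt(b^2 - 4ac)) / (2a)
Here a = 4, b = -6, c = -5
Discriminant = b^2 - 4ac = (-6)^2 - 4(4)(-5) = 36 + 80 = 116
Since discriminant = 116 > 0, there are two real roots.
x = (6 ± 2*sqrt(29)) / 8
Simplifying: x = (3 ± sqrt(29)) / 4
Numerically: x ≈ 2.0963 or x ≈ -0.5963

x = (3 + sqrt(29)) / 4 or x = (3 - sqrt(29)) / 4


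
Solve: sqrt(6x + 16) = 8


Square both sides: 6x + 16 = 8^2 = 64
6x = 64 - 16 = 48
x = 8
Check: sqrt(6*8 + 16) = sqrt(64) = 8 ✓

x = 8


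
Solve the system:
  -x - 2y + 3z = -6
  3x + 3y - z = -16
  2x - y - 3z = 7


Using Cramer's rule. Expand each determinant along the first row.
D  = (-1)*[3*(-3) - (-1)*(-1)] - (-2)*[3*(-3) - (-1)*2] + 3*[3*(-1) - 3*2]
  = (-1)*(-10) - (-2)*(-7) + 3*(-9) = -31
Dx = (-6)*[3*(-3) - (-1)*(-1)] - (-2)*[(-16)*(-3) - (-1)*7] + 3*[(-16)*(-1) - 3*7]
  = (-6)*(-10) - (-2)*(55) + 3*(-5) = 155
Dy = (-1)*[(-16)*(-3) - (-1)*7] - (-6)*[3*(-3) - (-1)*2] + 3*[3*7 - (-16)*2]
  = (-1)*(55) - (-6)*(-7) + 3*(53) = 62
Dz = (-1)*[3*7 - (-16)*(-1)] - (-2)*[3*7 - (-16)*2] + (-6)*[3*(-1) - 3*2]
  = (-1)*(5) - (-2)*(53) + (-6)*(-9) = 155
x = Dx/D = 155/-31 = -5, y = Dy/D = 62/-31 = -2, z = Dz/D = 155/-31 = -5
Check eq1: (-1)(-5) + (-2)(-2) + (3)(-5) = -6 = -6 ✓
Check eq2: (3)(-5) + (3)(-2) + (-1)(-5) = -16 = -16 ✓
Check eq3: (2)(-5) + (-1)(-2) + (-3)(-5) = 7 = 7 ✓

x = -5, y = -2, z = -5


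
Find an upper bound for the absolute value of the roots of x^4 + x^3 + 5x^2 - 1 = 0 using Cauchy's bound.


Cauchy's bound: all roots r satisfy |r| <= 1 + max(|a_i/a_n|) for i = 0,...,n-1
where a_n is the leading coefficient.

Coefficients: [1, 1, 5, 0, -1]
Leading coefficient a_n = 1
Ratios |a_i/a_n|: 1, 5, 0, 1
Maximum ratio: 5
Cauchy's bound: |r| <= 1 + 5 = 6

Upper bound = 6


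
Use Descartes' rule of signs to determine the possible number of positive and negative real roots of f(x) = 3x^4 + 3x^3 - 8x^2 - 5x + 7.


Descartes' rule of signs:

For positive roots, count sign changes in f(x) = 3x^4 + 3x^3 - 8x^2 - 5x + 7:
Signs of coefficients: +, +, -, -, +
Number of sign changes: 2
Possible positive real roots: 2, 0

For negative roots, examine f(-x) = 3x^4 - 3x^3 - 8x^2 + 5x + 7:
Signs of coefficients: +, -, -, +, +
Number of sign changes: 2
Possible negative real roots: 2, 0

Positive roots: 2 or 0; Negative roots: 2 or 0


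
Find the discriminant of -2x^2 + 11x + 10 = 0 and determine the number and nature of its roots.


For ax^2 + bx + c = 0, discriminant D = b^2 - 4ac
Here a = -2, b = 11, c = 10
D = (11)^2 - 4(-2)(10) = 121 + 80 = 201

D = 201 > 0 but not a perfect square
The equation has 2 distinct real irrational roots.

Discriminant = 201, 2 distinct real irrational roots


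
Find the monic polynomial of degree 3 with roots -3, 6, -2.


A monic polynomial with roots -3, 6, -2 is:
p(x) = (x + 3)(x - 6)(x + 2)
After multiplying by (x + 3): x + 3
After multiplying by (x - 6): x^2 - 3x - 18
After multiplying by (x + 2): x^3 - x^2 - 24x - 36

x^3 - x^2 - 24x - 36


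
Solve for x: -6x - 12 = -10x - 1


Starting with: -6x - 12 = -10x - 1
Move all x terms to left: (-6 + 10)x = -1 + 12
Simplify: 4x = 11
Divide both sides by 4: x = 11/4

x = 11/4


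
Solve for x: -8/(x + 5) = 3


Multiply both sides by (x + 5): -8 = 3(x + 5)
Distribute: -8 = 3x + 15
3x = -8 - 15 = -23
x = -23/3

x = -23/3


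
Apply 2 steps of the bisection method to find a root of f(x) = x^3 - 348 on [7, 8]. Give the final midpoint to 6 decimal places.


f(x) = x^3 - 348
f(7) = -5 < 0
f(8) = 164 > 0

Step 1: midpoint = (7.000000 + 8.000000)/2 = 7.500000
  f(7.500000) = 73.875000
  f(mid) > 0, so root is in [7.000000, 7.500000]

Step 2: midpoint = (7.000000 + 7.500000)/2 = 7.250000
  f(7.250000) = 33.078125
  f(mid) > 0, so root is in [7.000000, 7.250000]

midpoint = 7.250000


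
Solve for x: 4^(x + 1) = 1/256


Express both sides with the same base.
1/256 = 4^(-4)
Since the bases match, equate exponents: x + 1 = -4
So x = -4 - (1) = -5

x = -5


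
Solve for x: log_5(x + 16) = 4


Convert to exponential form: x + 16 = 5^4 = 625
x = 625 - 16 = 609
Check: log_5(609 + 16) = log_5(625) = log_5(625) = 4 ✓

x = 609


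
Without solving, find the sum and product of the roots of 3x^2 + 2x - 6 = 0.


By Vieta's formulas for ax^2 + bx + c = 0:
  Sum of roots = -b/a
  Product of roots = c/a

Here a = 3, b = 2, c = -6
Sum = -(2)/3 = -2/3
Product = -6/3 = -2

Sum = -2/3, Product = -2


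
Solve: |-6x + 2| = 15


An absolute value equation |expr| = 15 gives two cases:
Case 1: -6x + 2 = 15
  -6x = 13, so x = -13/6
Case 2: -6x + 2 = -15
  -6x = -17, so x = 17/6

x = -13/6, x = 17/6


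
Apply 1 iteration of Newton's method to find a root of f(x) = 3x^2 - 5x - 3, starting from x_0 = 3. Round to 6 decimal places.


Newton's method: x_(n+1) = x_n - f(x_n)/f'(x_n)
f(x) = 3x^2 - 5x - 3
f'(x) = 6x - 5

Iteration 1:
  f(3.000000) = 9.000000
  f'(3.000000) = 13.000000
  x_1 = 3.000000 - (9.000000)/(13.000000) = 2.307692

x_1 = 2.307692


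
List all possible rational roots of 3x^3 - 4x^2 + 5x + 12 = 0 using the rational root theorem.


Rational root theorem: possible roots are ±p/q where:
  p divides the constant term (12): p ∈ {1, 2, 3, 4, 6, 12}
  q divides the leading coefficient (3): q ∈ {1, 3}

All possible rational roots: -12, -6, -4, -3, -2, -4/3, -1, -2/3, -1/3, 1/3, 2/3, 1, 4/3, 2, 3, 4, 6, 12

-12, -6, -4, -3, -2, -4/3, -1, -2/3, -1/3, 1/3, 2/3, 1, 4/3, 2, 3, 4, 6, 12


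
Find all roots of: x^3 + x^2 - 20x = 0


The constant term is 0, so x = 0 is a root. Factor out x:
  x^2 + x - 20 = 0
Solve the quadratic x^2 + x - 20 = 0: discriminant = 1^2 - 4(1)(-20) = 1 + 80 = 81.
sqrt(81) = 9, so x = (-1 ± 9)/2: x = 4 or x = -5.
Collecting all roots found:

x = -5, x = 0, x = 4


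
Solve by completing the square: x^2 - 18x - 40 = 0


Start: x^2 - 18x - 40 = 0
Move constant: x^2 - 18x = 40
Half of -18 is -9, squared is 81
Add 81 to both sides: x^2 - 18x + 81 = 121
(x - 9)^2 = 121
x - 9 = ±11
x = 9 + 11 = 20 or x = 9 - 11 = -2

x = -2, x = 20


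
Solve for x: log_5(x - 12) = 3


Convert to exponential form: x - 12 = 5^3 = 125
x = 125 + 12 = 137
Check: log_5(137 - 12) = log_5(125) = log_5(125) = 3 ✓

x = 137


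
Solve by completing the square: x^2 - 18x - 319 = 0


Start: x^2 - 18x - 319 = 0
Move constant: x^2 - 18x = 319
Half of -18 is -9, squared is 81
Add 81 to both sides: x^2 - 18x + 81 = 400
(x - 9)^2 = 400
x - 9 = ±20
x = 9 + 20 = 29 or x = 9 - 20 = -11

x = -11, x = 29


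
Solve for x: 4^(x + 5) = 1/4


Express both sides with the same base.
1/4 = 4^(-1)
Since the bases match, equate exponents: x + 5 = -1
So x = -1 - (5) = -6

x = -6


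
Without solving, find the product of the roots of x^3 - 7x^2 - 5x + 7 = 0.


By Vieta's formulas for x^3 + bx^2 + cx + d = 0:
  r1 + r2 + r3 = -b/a = 7
  r1*r2 + r1*r3 + r2*r3 = c/a = -5
  r1*r2*r3 = -d/a = -7


Product = -7


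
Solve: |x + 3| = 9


An absolute value equation |expr| = 9 gives two cases:
Case 1: x + 3 = 9
  x = 6, so x = 6
Case 2: x + 3 = -9
  x = -12, so x = -12

x = -12, x = 6


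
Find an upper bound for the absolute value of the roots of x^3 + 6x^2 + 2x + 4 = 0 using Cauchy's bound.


Cauchy's bound: all roots r satisfy |r| <= 1 + max(|a_i/a_n|) for i = 0,...,n-1
where a_n is the leading coefficient.

Coefficients: [1, 6, 2, 4]
Leading coefficient a_n = 1
Ratios |a_i/a_n|: 6, 2, 4
Maximum ratio: 6
Cauchy's bound: |r| <= 1 + 6 = 7

Upper bound = 7


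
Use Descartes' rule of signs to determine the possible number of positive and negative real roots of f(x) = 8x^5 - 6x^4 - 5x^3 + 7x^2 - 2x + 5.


Descartes' rule of signs:

For positive roots, count sign changes in f(x) = 8x^5 - 6x^4 - 5x^3 + 7x^2 - 2x + 5:
Signs of coefficients: +, -, -, +, -, +
Number of sign changes: 4
Possible positive real roots: 4, 2, 0

For negative roots, examine f(-x) = -8x^5 - 6x^4 + 5x^3 + 7x^2 + 2x + 5:
Signs of coefficients: -, -, +, +, +, +
Number of sign changes: 1
Possible negative real roots: 1

Positive roots: 4 or 2 or 0; Negative roots: 1


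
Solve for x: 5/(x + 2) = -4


Multiply both sides by (x + 2): 5 = -4(x + 2)
Distribute: 5 = -4x - 8
-4x = 5 + 8 = 13
x = -13/4

x = -13/4


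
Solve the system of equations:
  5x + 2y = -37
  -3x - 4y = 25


Using Cramer's rule:
Determinant D = (5)(-4) - (-3)(2) = -20 + 6 = -14
Dx = (-37)(-4) - (25)(2) = 148 - 50 = 98
Dy = (5)(25) - (-3)(-37) = 125 - 111 = 14
x = Dx/D = 98/-14 = -7
y = Dy/D = 14/-14 = -1

x = -7, y = -1


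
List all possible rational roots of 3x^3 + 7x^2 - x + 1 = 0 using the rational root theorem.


Rational root theorem: possible roots are ±p/q where:
  p divides the constant term (1): p ∈ {1}
  q divides the leading coefficient (3): q ∈ {1, 3}

All possible rational roots: -1, -1/3, 1/3, 1

-1, -1/3, 1/3, 1


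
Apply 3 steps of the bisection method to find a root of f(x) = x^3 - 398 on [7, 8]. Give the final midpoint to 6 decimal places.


f(x) = x^3 - 398
f(7) = -55 < 0
f(8) = 114 > 0

Step 1: midpoint = (7.000000 + 8.000000)/2 = 7.500000
  f(7.500000) = 23.875000
  f(mid) > 0, so root is in [7.000000, 7.500000]

Step 2: midpoint = (7.000000 + 7.500000)/2 = 7.250000
  f(7.250000) = -16.921875
  f(mid) < 0, so root is in [7.250000, 7.500000]

Step 3: midpoint = (7.250000 + 7.500000)/2 = 7.375000
  f(7.375000) = 3.130859
  f(mid) > 0, so root is in [7.250000, 7.375000]

midpoint = 7.375000


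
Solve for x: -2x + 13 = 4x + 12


Starting with: -2x + 13 = 4x + 12
Move all x terms to left: (-2 - 4)x = 12 - 13
Simplify: -6x = -1
Divide both sides by -6: x = 1/6

x = 1/6


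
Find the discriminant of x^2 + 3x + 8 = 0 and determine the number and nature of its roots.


For ax^2 + bx + c = 0, discriminant D = b^2 - 4ac
Here a = 1, b = 3, c = 8
D = (3)^2 - 4(1)(8) = 9 - 32 = -23

D = -23 < 0
The equation has no real roots (2 complex conjugate roots).

Discriminant = -23, no real roots (2 complex conjugate roots)


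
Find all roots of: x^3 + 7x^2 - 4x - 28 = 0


Let p(x) = x^3 + 7x^2 - 4x - 28. By the rational root theorem (leading coefficient 1), any rational root is an integer divisor of 28: try ±1, ±2, ... in turn.
Test x = 1: value = -24 ≠ 0.
Test x = -1: value = -18 ≠ 0.
Test x = 2: value = 0 ✓, so (x - 2) is a factor.
Synthetic division by (x - 2): bring down 1; 1(2) + 7 = 9; 9(2) - 4 = 14; 14(2) - 28 = 0 → quotient x^2 + 9x + 14, remainder 0.
Solve the quadratic x^2 + 9x + 14 = 0: discriminant = 9^2 - 4(1)(14) = 81 - 56 = 25.
sqrt(25) = 5, so x = (-9 ± 5)/2: x = -2 or x = -7.
Collecting all roots found:

x = -7, x = -2, x = 2


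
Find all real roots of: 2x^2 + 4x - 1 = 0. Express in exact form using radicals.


Using the quadratic formula: x = (-b ± sqrt(b^2 - 4ac)) / (2a)
Here a = 2, b = 4, c = -1
Discriminant = b^2 - 4ac = 4^2 - 4(2)(-1) = 16 + 8 = 24
Since discriminant = 24 > 0, there are two real roots.
x = (-4 ± 2*sqrt(6)) / 4
Simplifying: x = (-2 ± sqrt(6)) / 2
Numerically: x ≈ 0.2247 or x ≈ -2.2247

x = (-2 + sqrt(6)) / 2 or x = (-2 - sqrt(6)) / 2


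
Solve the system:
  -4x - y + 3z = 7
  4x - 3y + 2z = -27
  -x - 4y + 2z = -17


Using Cramer's rule. Expand each determinant along the first row.
D  = (-4)*[(-3)*2 - 2*(-4)] - (-1)*[4*2 - 2*(-1)] + 3*[4*(-4) - (-3)*(-1)]
  = (-4)*(2) - (-1)*(10) + 3*(-19) = -55
Dx = 7*[(-3)*2 - 2*(-4)] - (-1)*[(-27)*2 - 2*(-17)] + 3*[(-27)*(-4) - (-3)*(-17)]
  = 7*(2) - (-1)*(-20) + 3*(57) = 165
Dy = (-4)*[(-27)*2 - 2*(-17)] - 7*[4*2 - 2*(-1)] + 3*[4*(-17) - (-27)*(-1)]
  = (-4)*(-20) - 7*(10) + 3*(-95) = -275
Dz = (-4)*[(-3)*(-17) - (-27)*(-4)] - (-1)*[4*(-17) - (-27)*(-1)] + 7*[4*(-4) - (-3)*(-1)]
  = (-4)*(-57) - (-1)*(-95) + 7*(-19) = 0
x = Dx/D = 165/-55 = -3, y = Dy/D = -275/-55 = 5, z = Dz/D = 0/-55 = 0
Check eq1: (-4)(-3) + (-1)(5) + (3)(0) = 7 = 7 ✓
Check eq2: (4)(-3) + (-3)(5) + (2)(0) = -27 = -27 ✓
Check eq3: (-1)(-3) + (-4)(5) + (2)(0) = -17 = -17 ✓

x = -3, y = 5, z = 0


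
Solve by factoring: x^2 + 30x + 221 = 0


We need two numbers that multiply to 221 and add to 30.
Those numbers are 13 and 17 (since 13 * 17 = 221 and 13 + 17 = 30).
So x^2 + 30x + 221 = (x + 13)(x + 17) = 0
Setting each factor to zero: x = -13 or x = -17

x = -17, x = -13


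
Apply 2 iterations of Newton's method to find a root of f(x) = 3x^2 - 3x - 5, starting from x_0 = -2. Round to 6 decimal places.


Newton's method: x_(n+1) = x_n - f(x_n)/f'(x_n)
f(x) = 3x^2 - 3x - 5
f'(x) = 6x - 3

Iteration 1:
  f(-2.000000) = 13.000000
  f'(-2.000000) = -15.000000
  x_1 = -2.000000 - (13.000000)/(-15.000000) = -1.133333

Iteration 2:
  f(-1.133333) = 2.253333
  f'(-1.133333) = -9.800000
  x_2 = -1.133333 - (2.253333)/(-9.800000) = -0.903401

x_2 = -0.903401


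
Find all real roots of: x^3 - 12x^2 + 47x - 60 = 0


Let p(x) = x^3 - 12x^2 + 47x - 60. By the rational root theorem (leading coefficient 1), any rational root is an integer divisor of 60: try ±1, ±2, ... in turn.
Test x = 1: value = -24 ≠ 0.
Test x = -1: value = -120 ≠ 0.
Test x = 2: value = -6 ≠ 0.
Test x = -2: value = -210 ≠ 0.
Test x = 3: value = 0 ✓, so (x - 3) is a factor.
Synthetic division by (x - 3): bring down 1; 1(3) - 12 = -9; (-9)(3) + 47 = 20; 20(3) - 60 = 0 → quotient x^2 - 9x + 20, remainder 0.
Solve the quadratic x^2 - 9x + 20 = 0: discriminant = (-9)^2 - 4(1)(20) = 81 - 80 = 1.
sqrt(1) = 1, so x = (9 ± 1)/2: x = 5 or x = 4.

x = 3, x = 4, x = 5


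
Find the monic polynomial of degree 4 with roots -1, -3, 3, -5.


A monic polynomial with roots -1, -3, 3, -5 is:
p(x) = (x + 1)(x + 3)(x - 3)(x + 5)
After multiplying by (x + 1): x + 1
After multiplying by (x + 3): x^2 + 4x + 3
After multiplying by (x - 3): x^3 + x^2 - 9x - 9
After multiplying by (x + 5): x^4 + 6x^3 - 4x^2 - 54x - 45

x^4 + 6x^3 - 4x^2 - 54x - 45


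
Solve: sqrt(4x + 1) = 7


Square both sides: 4x + 1 = 7^2 = 49
4x = 49 - 1 = 48
x = 12
Check: sqrt(4*12 + 1) = sqrt(49) = 7 ✓

x = 12


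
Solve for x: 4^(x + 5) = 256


Express both sides with the same base.
256 = 4^4
Since the bases match, equate exponents: x + 5 = 4
So x = 4 - (5) = -1

x = -1


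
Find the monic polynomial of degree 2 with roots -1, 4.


A monic polynomial with roots -1, 4 is:
p(x) = (x + 1)(x - 4)
After multiplying by (x + 1): x + 1
After multiplying by (x - 4): x^2 - 3x - 4

x^2 - 3x - 4


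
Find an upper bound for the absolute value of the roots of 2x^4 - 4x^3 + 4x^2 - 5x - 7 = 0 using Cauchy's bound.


Cauchy's bound: all roots r satisfy |r| <= 1 + max(|a_i/a_n|) for i = 0,...,n-1
where a_n is the leading coefficient.

Coefficients: [2, -4, 4, -5, -7]
Leading coefficient a_n = 2
Ratios |a_i/a_n|: 2, 2, 5/2, 7/2
Maximum ratio: 7/2
Cauchy's bound: |r| <= 1 + 7/2 = 9/2

Upper bound = 9/2


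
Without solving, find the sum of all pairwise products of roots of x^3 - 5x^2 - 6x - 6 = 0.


By Vieta's formulas for x^3 + bx^2 + cx + d = 0:
  r1 + r2 + r3 = -b/a = 5
  r1*r2 + r1*r3 + r2*r3 = c/a = -6
  r1*r2*r3 = -d/a = 6


Sum of pairwise products = -6


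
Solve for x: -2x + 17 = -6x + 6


Starting with: -2x + 17 = -6x + 6
Move all x terms to left: (-2 + 6)x = 6 - 17
Simplify: 4x = -11
Divide both sides by 4: x = -11/4

x = -11/4


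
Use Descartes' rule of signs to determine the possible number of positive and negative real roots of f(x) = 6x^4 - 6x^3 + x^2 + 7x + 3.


Descartes' rule of signs:

For positive roots, count sign changes in f(x) = 6x^4 - 6x^3 + x^2 + 7x + 3:
Signs of coefficients: +, -, +, +, +
Number of sign changes: 2
Possible positive real roots: 2, 0

For negative roots, examine f(-x) = 6x^4 + 6x^3 + x^2 - 7x + 3:
Signs of coefficients: +, +, +, -, +
Number of sign changes: 2
Possible negative real roots: 2, 0

Positive roots: 2 or 0; Negative roots: 2 or 0


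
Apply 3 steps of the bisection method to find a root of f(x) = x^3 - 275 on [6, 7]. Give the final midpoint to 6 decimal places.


f(x) = x^3 - 275
f(6) = -59 < 0
f(7) = 68 > 0

Step 1: midpoint = (6.000000 + 7.000000)/2 = 6.500000
  f(6.500000) = -0.375000
  f(mid) < 0, so root is in [6.500000, 7.000000]

Step 2: midpoint = (6.500000 + 7.000000)/2 = 6.750000
  f(6.750000) = 32.546875
  f(mid) > 0, so root is in [6.500000, 6.750000]

Step 3: midpoint = (6.500000 + 6.750000)/2 = 6.625000
  f(6.625000) = 15.775391
  f(mid) > 0, so root is in [6.500000, 6.625000]

midpoint = 6.625000


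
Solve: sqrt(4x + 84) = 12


Square both sides: 4x + 84 = 12^2 = 144
4x = 144 - 84 = 60
x = 15
Check: sqrt(4*15 + 84) = sqrt(144) = 12 ✓

x = 15


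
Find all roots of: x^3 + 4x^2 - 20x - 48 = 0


Let p(x) = x^3 + 4x^2 - 20x - 48. By the rational root theorem (leading coefficient 1), any rational root is an integer divisor of 48: try ±1, ±2, ... in turn.
Test x = 1: value = -63 ≠ 0.
Test x = -1: value = -25 ≠ 0.
Test x = 2: value = -64 ≠ 0.
Test x = -2: value = 0 ✓, so (x + 2) is a factor.
Synthetic division by (x + 2): bring down 1; 1(-2) + 4 = 2; 2(-2) - 20 = -24; (-24)(-2) - 48 = 0 → quotient x^2 + 2x - 24, remainder 0.
Solve the quadratic x^2 + 2x - 24 = 0: discriminant = 2^2 - 4(1)(-24) = 4 + 96 = 100.
sqrt(100) = 10, so x = (-2 ± 10)/2: x = 4 or x = -6.
Collecting all roots found:

x = -6, x = -2, x = 4


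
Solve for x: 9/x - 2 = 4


Subtract -2 from both sides: 9/x = 6
Multiply both sides by x: 9 = 6 * x
Divide by 6: x = 3/2

x = 3/2


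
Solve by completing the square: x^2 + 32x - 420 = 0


Start: x^2 + 32x - 420 = 0
Move constant: x^2 + 32x = 420
Half of 32 is 16, squared is 256
Add 256 to both sides: x^2 + 32x + 256 = 676
(x + 16)^2 = 676
x + 16 = ±26
x = -16 + 26 = 10 or x = -16 - 26 = -42

x = -42, x = 10


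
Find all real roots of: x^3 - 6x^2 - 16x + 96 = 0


Let p(x) = x^3 - 6x^2 - 16x + 96. By the rational root theorem (leading coefficient 1), any rational root is an integer divisor of 96: try ±1, ±2, ... in turn.
Test x = 1: value = 75 ≠ 0.
Test x = -1: value = 105 ≠ 0.
Test x = 2: value = 48 ≠ 0.
Test x = -2: value = 96 ≠ 0.
Test x = 3: value = 21 ≠ 0.
Test x = -3: value = 63 ≠ 0.
Test x = 4: value = 0 ✓, so (x - 4) is a factor.
Synthetic division by (x - 4): bring down 1; 1(4) - 6 = -2; (-2)(4) - 16 = -24; (-24)(4) + 96 = 0 → quotient x^2 - 2x - 24, remainder 0.
Solve the quadratic x^2 - 2x - 24 = 0: discriminant = (-2)^2 - 4(1)(-24) = 4 + 96 = 100.
sqrt(100) = 10, so x = (2 ± 10)/2: x = 6 or x = -4.

x = -4, x = 4, x = 6


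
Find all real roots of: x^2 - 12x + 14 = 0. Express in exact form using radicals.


Using the quadratic formula: x = (-b ± sqrt(b^2 - 4ac)) / (2a)
Here a = 1, b = -12, c = 14
Discriminant = b^2 - 4ac = (-12)^2 - 4(1)(14) = 144 - 56 = 88
Since discriminant = 88 > 0, there are two real roots.
x = (12 ± 2*sqrt(22)) / 2
Simplifying: x = 6 ± sqrt(22)
Numerically: x ≈ 10.6904 or x ≈ 1.3096

x = 6 + sqrt(22) or x = 6 - sqrt(22)


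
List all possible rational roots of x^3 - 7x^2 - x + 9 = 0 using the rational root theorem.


Rational root theorem: possible roots are ±p/q where:
  p divides the constant term (9): p ∈ {1, 3, 9}
  q divides the leading coefficient (1): q ∈ {1}

All possible rational roots: -9, -3, -1, 1, 3, 9

-9, -3, -1, 1, 3, 9


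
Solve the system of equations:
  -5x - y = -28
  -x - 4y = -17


Using Cramer's rule:
Determinant D = (-5)(-4) - (-1)(-1) = 20 - 1 = 19
Dx = (-28)(-4) - (-17)(-1) = 112 - 17 = 95
Dy = (-5)(-17) - (-1)(-28) = 85 - 28 = 57
x = Dx/D = 95/19 = 5
y = Dy/D = 57/19 = 3

x = 5, y = 3


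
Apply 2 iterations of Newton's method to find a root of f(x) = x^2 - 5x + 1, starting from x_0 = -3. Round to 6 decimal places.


Newton's method: x_(n+1) = x_n - f(x_n)/f'(x_n)
f(x) = x^2 - 5x + 1
f'(x) = 2x - 5

Iteration 1:
  f(-3.000000) = 25.000000
  f'(-3.000000) = -11.000000
  x_1 = -3.000000 - (25.000000)/(-11.000000) = -0.727273

Iteration 2:
  f(-0.727273) = 5.165289
  f'(-0.727273) = -6.454545
  x_2 = -0.727273 - (5.165289)/(-6.454545) = 0.072983

x_2 = 0.072983


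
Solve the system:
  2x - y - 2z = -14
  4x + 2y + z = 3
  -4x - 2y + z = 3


Using Cramer's rule. Expand each determinant along the first row.
D  = 2*[2*1 - 1*(-2)] - (-1)*[4*1 - 1*(-4)] + (-2)*[4*(-2) - 2*(-4)]
  = 2*(4) - (-1)*(8) + (-2)*(0) = 16
Dx = (-14)*[2*1 - 1*(-2)] - (-1)*[3*1 - 1*3] + (-2)*[3*(-2) - 2*3]
  = (-14)*(4) - (-1)*(0) + (-2)*(-12) = -32
Dy = 2*[3*1 - 1*3] - (-14)*[4*1 - 1*(-4)] + (-2)*[4*3 - 3*(-4)]
  = 2*(0) - (-14)*(8) + (-2)*(24) = 64
Dz = 2*[2*3 - 3*(-2)] - (-1)*[4*3 - 3*(-4)] + (-14)*[4*(-2) - 2*(-4)]
  = 2*(12) - (-1)*(24) + (-14)*(0) = 48
x = Dx/D = -32/16 = -2, y = Dy/D = 64/16 = 4, z = Dz/D = 48/16 = 3
Check eq1: (2)(-2) + (-1)(4) + (-2)(3) = -14 = -14 ✓
Check eq2: (4)(-2) + (2)(4) + (1)(3) = 3 = 3 ✓
Check eq3: (-4)(-2) + (-2)(4) + (1)(3) = 3 = 3 ✓

x = -2, y = 4, z = 3


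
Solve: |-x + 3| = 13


An absolute value equation |expr| = 13 gives two cases:
Case 1: -x + 3 = 13
  -x = 10, so x = -10
Case 2: -x + 3 = -13
  -x = -16, so x = 16

x = -10, x = 16


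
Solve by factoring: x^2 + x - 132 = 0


We need two numbers that multiply to -132 and add to 1.
Those numbers are 12 and -11 (since 12 * (-11) = -132 and 12 + (-11) = 1).
So x^2 + x - 132 = (x + 12)(x - 11) = 0
Setting each factor to zero: x = -12 or x = 11

x = -12, x = 11


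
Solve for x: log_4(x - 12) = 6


Convert to exponential form: x - 12 = 4^6 = 4096
x = 4096 + 12 = 4108
Check: log_4(4108 - 12) = log_4(4096) = log_4(4096) = 6 ✓

x = 4108


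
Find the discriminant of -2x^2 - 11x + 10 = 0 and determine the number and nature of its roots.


For ax^2 + bx + c = 0, discriminant D = b^2 - 4ac
Here a = -2, b = -11, c = 10
D = (-11)^2 - 4(-2)(10) = 121 + 80 = 201

D = 201 > 0 but not a perfect square
The equation has 2 distinct real irrational roots.

Discriminant = 201, 2 distinct real irrational roots


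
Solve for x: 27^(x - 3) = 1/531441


Express both sides with the same base.
1/531441 = 27^(-4)
Since the bases match, equate exponents: x - 3 = -4
So x = -4 - (-3) = -1

x = -1


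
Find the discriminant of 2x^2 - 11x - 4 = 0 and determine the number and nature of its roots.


For ax^2 + bx + c = 0, discriminant D = b^2 - 4ac
Here a = 2, b = -11, c = -4
D = (-11)^2 - 4(2)(-4) = 121 + 32 = 153

D = 153 > 0 but not a perfect square
The equation has 2 distinct real irrational roots.

Discriminant = 153, 2 distinct real irrational roots


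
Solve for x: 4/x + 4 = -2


Subtract 4 from both sides: 4/x = -6
Multiply both sides by x: 4 = -6 * x
Divide by -6: x = -2/3

x = -2/3


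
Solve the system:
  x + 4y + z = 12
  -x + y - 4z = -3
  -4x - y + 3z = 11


Using Cramer's rule. Expand each determinant along the first row.
D  = 1*[1*3 - (-4)*(-1)] - 4*[(-1)*3 - (-4)*(-4)] + 1*[(-1)*(-1) - 1*(-4)]
  = 1*(-1) - 4*(-19) + 1*(5) = 80
Dx = 12*[1*3 - (-4)*(-1)] - 4*[(-3)*3 - (-4)*11] + 1*[(-3)*(-1) - 1*11]
  = 12*(-1) - 4*(35) + 1*(-8) = -160
Dy = 1*[(-3)*3 - (-4)*11] - 12*[(-1)*3 - (-4)*(-4)] + 1*[(-1)*11 - (-3)*(-4)]
  = 1*(35) - 12*(-19) + 1*(-23) = 240
Dz = 1*[1*11 - (-3)*(-1)] - 4*[(-1)*11 - (-3)*(-4)] + 12*[(-1)*(-1) - 1*(-4)]
  = 1*(8) - 4*(-23) + 12*(5) = 160
x = Dx/D = -160/80 = -2, y = Dy/D = 240/80 = 3, z = Dz/D = 160/80 = 2
Check eq1: (1)(-2) + (4)(3) + (1)(2) = 12 = 12 ✓
Check eq2: (-1)(-2) + (1)(3) + (-4)(2) = -3 = -3 ✓
Check eq3: (-4)(-2) + (-1)(3) + (3)(2) = 11 = 11 ✓

x = -2, y = 3, z = 2


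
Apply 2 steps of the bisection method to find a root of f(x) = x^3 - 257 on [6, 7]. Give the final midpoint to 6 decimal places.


f(x) = x^3 - 257
f(6) = -41 < 0
f(7) = 86 > 0

Step 1: midpoint = (6.000000 + 7.000000)/2 = 6.500000
  f(6.500000) = 17.625000
  f(mid) > 0, so root is in [6.000000, 6.500000]

Step 2: midpoint = (6.000000 + 6.500000)/2 = 6.250000
  f(6.250000) = -12.859375
  f(mid) < 0, so root is in [6.250000, 6.500000]

midpoint = 6.250000


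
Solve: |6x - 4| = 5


An absolute value equation |expr| = 5 gives two cases:
Case 1: 6x - 4 = 5
  6x = 9, so x = 3/2
Case 2: 6x - 4 = -5
  6x = -1, so x = -1/6

x = -1/6, x = 3/2


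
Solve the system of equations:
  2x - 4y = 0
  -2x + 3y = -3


Using Cramer's rule:
Determinant D = (2)(3) - (-2)(-4) = 6 - 8 = -2
Dx = (0)(3) - (-3)(-4) = 0 - 12 = -12
Dy = (2)(-3) - (-2)(0) = -6 - 0 = -6
x = Dx/D = -12/-2 = 6
y = Dy/D = -6/-2 = 3

x = 6, y = 3


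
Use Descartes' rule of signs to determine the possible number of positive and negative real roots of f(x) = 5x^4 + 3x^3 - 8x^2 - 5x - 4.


Descartes' rule of signs:

For positive roots, count sign changes in f(x) = 5x^4 + 3x^3 - 8x^2 - 5x - 4:
Signs of coefficients: +, +, -, -, -
Number of sign changes: 1
Possible positive real roots: 1

For negative roots, examine f(-x) = 5x^4 - 3x^3 - 8x^2 + 5x - 4:
Signs of coefficients: +, -, -, +, -
Number of sign changes: 3
Possible negative real roots: 3, 1

Positive roots: 1; Negative roots: 3 or 1


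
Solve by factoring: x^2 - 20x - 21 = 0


We need two numbers that multiply to -21 and add to -20.
Those numbers are -21 and 1 (since (-21) * 1 = -21 and (-21) + 1 = -20).
So x^2 - 20x - 21 = (x - 21)(x + 1) = 0
Setting each factor to zero: x = 21 or x = -1

x = -1, x = 21


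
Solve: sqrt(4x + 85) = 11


Square both sides: 4x + 85 = 11^2 = 121
4x = 121 - 85 = 36
x = 9
Check: sqrt(4*9 + 85) = sqrt(121) = 11 ✓

x = 9


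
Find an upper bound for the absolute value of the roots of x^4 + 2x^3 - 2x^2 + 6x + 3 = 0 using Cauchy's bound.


Cauchy's bound: all roots r satisfy |r| <= 1 + max(|a_i/a_n|) for i = 0,...,n-1
where a_n is the leading coefficient.

Coefficients: [1, 2, -2, 6, 3]
Leading coefficient a_n = 1
Ratios |a_i/a_n|: 2, 2, 6, 3
Maximum ratio: 6
Cauchy's bound: |r| <= 1 + 6 = 7

Upper bound = 7


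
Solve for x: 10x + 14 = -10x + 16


Starting with: 10x + 14 = -10x + 16
Move all x terms to left: (10 + 10)x = 16 - 14
Simplify: 20x = 2
Divide both sides by 20: x = 1/10

x = 1/10


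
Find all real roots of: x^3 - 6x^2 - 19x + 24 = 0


Let p(x) = x^3 - 6x^2 - 19x + 24. By the rational root theorem (leading coefficient 1), any rational root is an integer divisor of 24: try ±1, ±2, ... in turn.
Test x = 1: value = 0 ✓, so (x - 1) is a factor.
Synthetic division by (x - 1): bring down 1; 1(1) - 6 = -5; (-5)(1) - 19 = -24; (-24)(1) + 24 = 0 → quotient x^2 - 5x - 24, remainder 0.
Solve the quadratic x^2 - 5x - 24 = 0: discriminant = (-5)^2 - 4(1)(-24) = 25 + 96 = 121.
sqrt(121) = 11, so x = (5 ± 11)/2: x = 8 or x = -3.

x = -3, x = 1, x = 8


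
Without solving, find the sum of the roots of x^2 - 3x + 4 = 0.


By Vieta's formulas for ax^2 + bx + c = 0:
  Sum of roots = -b/a
  Product of roots = c/a

Here a = 1, b = -3, c = 4
Sum = -(-3)/1 = 3
Product = 4/1 = 4

Sum = 3


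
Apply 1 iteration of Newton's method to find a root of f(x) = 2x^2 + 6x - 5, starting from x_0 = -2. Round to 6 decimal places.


Newton's method: x_(n+1) = x_n - f(x_n)/f'(x_n)
f(x) = 2x^2 + 6x - 5
f'(x) = 4x + 6

Iteration 1:
  f(-2.000000) = -9.000000
  f'(-2.000000) = -2.000000
  x_1 = -2.000000 - (-9.000000)/(-2.000000) = -6.500000

x_1 = -6.500000


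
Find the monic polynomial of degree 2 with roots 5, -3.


A monic polynomial with roots 5, -3 is:
p(x) = (x - 5)(x + 3)
After multiplying by (x - 5): x - 5
After multiplying by (x + 3): x^2 - 2x - 15

x^2 - 2x - 15


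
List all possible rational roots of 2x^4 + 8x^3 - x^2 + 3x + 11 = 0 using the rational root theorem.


Rational root theorem: possible roots are ±p/q where:
  p divides the constant term (11): p ∈ {1, 11}
  q divides the leading coefficient (2): q ∈ {1, 2}

All possible rational roots: -11, -11/2, -1, -1/2, 1/2, 1, 11/2, 11

-11, -11/2, -1, -1/2, 1/2, 1, 11/2, 11


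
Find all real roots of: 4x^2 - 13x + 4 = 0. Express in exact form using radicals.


Using the quadratic formula: x = (-b ± sqrt(b^2 - 4ac)) / (2a)
Here a = 4, b = -13, c = 4
Discriminant = b^2 - 4ac = (-13)^2 - 4(4)(4) = 169 - 64 = 105
Since discriminant = 105 > 0, there are two real roots.
x = (13 ± sqrt(105)) / 8
Numerically: x ≈ 2.9059 or x ≈ 0.3441

x = (13 + sqrt(105)) / 8 or x = (13 - sqrt(105)) / 8


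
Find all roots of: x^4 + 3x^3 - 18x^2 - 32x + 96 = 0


Let p(x) = x^4 + 3x^3 - 18x^2 - 32x + 96. By the rational root theorem (leading coefficient 1), any rational root is an integer divisor of 96: try ±1, ±2, ... in turn.
Test x = 1: value = 50 ≠ 0.
Test x = -1: value = 108 ≠ 0.
Test x = 2: value = 0 ✓, so (x - 2) is a factor.
Synthetic division by (x - 2): bring down 1; 1(2) + 3 = 5; 5(2) - 18 = -8; (-8)(2) - 32 = -48; (-48)(2) + 96 = 0 → quotient x^3 + 5x^2 - 8x - 48, remainder 0.
Continue with the quotient x^3 + 5x^2 - 8x - 48 (candidates must divide 48; re-test x = 2 first in case it repeats).
Test x = 2: value = -36 ≠ 0.
Test x = -2: value = -20 ≠ 0.
Test x = 3: value = 0 ✓, so (x - 3) is a factor.
Synthetic division by (x - 3): bring down 1; 1(3) + 5 = 8; 8(3) - 8 = 16; 16(3) - 48 = 0 → quotient x^2 + 8x + 16, remainder 0.
Solve the quadratic x^2 + 8x + 16 = 0: discriminant = 8^2 - 4(1)(16) = 64 - 64 = 0.
Discriminant = 0, so a double root: x = -8/2 = -4.
Collecting all roots found:

x = -4 (multiplicity 2), x = 2, x = 3


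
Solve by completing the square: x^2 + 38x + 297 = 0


Start: x^2 + 38x + 297 = 0
Move constant: x^2 + 38x = -297
Half of 38 is 19, squared is 361
Add 361 to both sides: x^2 + 38x + 361 = 64
(x + 19)^2 = 64
x + 19 = ±8
x = -19 + 8 = -11 or x = -19 - 8 = -27

x = -27, x = -11


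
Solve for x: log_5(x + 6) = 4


Convert to exponential form: x + 6 = 5^4 = 625
x = 625 - 6 = 619
Check: log_5(619 + 6) = log_5(625) = log_5(625) = 4 ✓

x = 619


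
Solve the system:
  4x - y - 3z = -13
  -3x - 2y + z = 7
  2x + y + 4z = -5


Using Cramer's rule. Expand each determinant along the first row.
D  = 4*[(-2)*4 - 1*1] - (-1)*[(-3)*4 - 1*2] + (-3)*[(-3)*1 - (-2)*2]
  = 4*(-9) - (-1)*(-14) + (-3)*(1) = -53
Dx = (-13)*[(-2)*4 - 1*1] - (-1)*[7*4 - 1*(-5)] + (-3)*[7*1 - (-2)*(-5)]
  = (-13)*(-9) - (-1)*(33) + (-3)*(-3) = 159
Dy = 4*[7*4 - 1*(-5)] - (-13)*[(-3)*4 - 1*2] + (-3)*[(-3)*(-5) - 7*2]
  = 4*(33) - (-13)*(-14) + (-3)*(1) = -53
Dz = 4*[(-2)*(-5) - 7*1] - (-1)*[(-3)*(-5) - 7*2] + (-13)*[(-3)*1 - (-2)*2]
  = 4*(3) - (-1)*(1) + (-13)*(1) = 0
x = Dx/D = 159/-53 = -3, y = Dy/D = -53/-53 = 1, z = Dz/D = 0/-53 = 0
Check eq1: (4)(-3) + (-1)(1) + (-3)(0) = -13 = -13 ✓
Check eq2: (-3)(-3) + (-2)(1) + (1)(0) = 7 = 7 ✓
Check eq3: (2)(-3) + (1)(1) + (4)(0) = -5 = -5 ✓

x = -3, y = 1, z = 0


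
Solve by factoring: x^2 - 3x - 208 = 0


We need two numbers that multiply to -208 and add to -3.
Those numbers are 13 and -16 (since 13 * (-16) = -208 and 13 + (-16) = -3).
So x^2 - 3x - 208 = (x + 13)(x - 16) = 0
Setting each factor to zero: x = -13 or x = 16

x = -13, x = 16


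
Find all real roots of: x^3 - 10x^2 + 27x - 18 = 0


Let p(x) = x^3 - 10x^2 + 27x - 18. By the rational root theorem (leading coefficient 1), any rational root is an integer divisor of 18: try ±1, ±2, ... in turn.
Test x = 1: value = 0 ✓, so (x - 1) is a factor.
Synthetic division by (x - 1): bring down 1; 1(1) - 10 = -9; (-9)(1) + 27 = 18; 18(1) - 18 = 0 → quotient x^2 - 9x + 18, remainder 0.
Solve the quadratic x^2 - 9x + 18 = 0: discriminant = (-9)^2 - 4(1)(18) = 81 - 72 = 9.
sqrt(9) = 3, so x = (9 ± 3)/2: x = 6 or x = 3.

x = 1, x = 3, x = 6


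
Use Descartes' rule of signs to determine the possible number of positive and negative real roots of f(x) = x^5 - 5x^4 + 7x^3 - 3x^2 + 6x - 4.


Descartes' rule of signs:

For positive roots, count sign changes in f(x) = x^5 - 5x^4 + 7x^3 - 3x^2 + 6x - 4:
Signs of coefficients: +, -, +, -, +, -
Number of sign changes: 5
Possible positive real roots: 5, 3, 1

For negative roots, examine f(-x) = -x^5 - 5x^4 - 7x^3 - 3x^2 - 6x - 4:
Signs of coefficients: -, -, -, -, -, -
Number of sign changes: 0
Possible negative real roots: 0

Positive roots: 5 or 3 or 1; Negative roots: 0


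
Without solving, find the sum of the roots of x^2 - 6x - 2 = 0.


By Vieta's formulas for ax^2 + bx + c = 0:
  Sum of roots = -b/a
  Product of roots = c/a

Here a = 1, b = -6, c = -2
Sum = -(-6)/1 = 6
Product = -2/1 = -2

Sum = 6


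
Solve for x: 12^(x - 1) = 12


Express both sides with the same base.
12 = 12^1
Since the bases match, equate exponents: x - 1 = 1
So x = 1 - (-1) = 2

x = 2


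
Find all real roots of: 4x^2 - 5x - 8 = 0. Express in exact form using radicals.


Using the quadratic formula: x = (-b ± sqrt(b^2 - 4ac)) / (2a)
Here a = 4, b = -5, c = -8
Discriminant = b^2 - 4ac = (-5)^2 - 4(4)(-8) = 25 + 128 = 153
Since discriminant = 153 > 0, there are two real roots.
x = (5 ± 3*sqrt(17)) / 8
Numerically: x ≈ 2.1712 or x ≈ -0.9212

x = (5 + 3*sqrt(17)) / 8 or x = (5 - 3*sqrt(17)) / 8


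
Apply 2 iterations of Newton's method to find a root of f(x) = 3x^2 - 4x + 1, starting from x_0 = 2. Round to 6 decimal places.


Newton's method: x_(n+1) = x_n - f(x_n)/f'(x_n)
f(x) = 3x^2 - 4x + 1
f'(x) = 6x - 4

Iteration 1:
  f(2.000000) = 5.000000
  f'(2.000000) = 8.000000
  x_1 = 2.000000 - (5.000000)/(8.000000) = 1.375000

Iteration 2:
  f(1.375000) = 1.171875
  f'(1.375000) = 4.250000
  x_2 = 1.375000 - (1.171875)/(4.250000) = 1.099265

x_2 = 1.099265


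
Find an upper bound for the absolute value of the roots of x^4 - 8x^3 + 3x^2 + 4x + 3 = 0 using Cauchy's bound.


Cauchy's bound: all roots r satisfy |r| <= 1 + max(|a_i/a_n|) for i = 0,...,n-1
where a_n is the leading coefficient.

Coefficients: [1, -8, 3, 4, 3]
Leading coefficient a_n = 1
Ratios |a_i/a_n|: 8, 3, 4, 3
Maximum ratio: 8
Cauchy's bound: |r| <= 1 + 8 = 9

Upper bound = 9


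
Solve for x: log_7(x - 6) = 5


Convert to exponential form: x - 6 = 7^5 = 16807
x = 16807 + 6 = 16813
Check: log_7(16813 - 6) = log_7(16807) = log_7(16807) = 5 ✓

x = 16813


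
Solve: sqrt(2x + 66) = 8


Square both sides: 2x + 66 = 8^2 = 64
2x = 64 - 66 = -2
x = -1
Check: sqrt(2*(-1) + 66) = sqrt(64) = 8 ✓

x = -1


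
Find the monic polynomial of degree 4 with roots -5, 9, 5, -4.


A monic polynomial with roots -5, 9, 5, -4 is:
p(x) = (x + 5)(x - 9)(x - 5)(x + 4)
After multiplying by (x + 5): x + 5
After multiplying by (x - 9): x^2 - 4x - 45
After multiplying by (x - 5): x^3 - 9x^2 - 25x + 225
After multiplying by (x + 4): x^4 - 5x^3 - 61x^2 + 125x + 900

x^4 - 5x^3 - 61x^2 + 125x + 900


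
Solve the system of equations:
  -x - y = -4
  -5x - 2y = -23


Using Cramer's rule:
Determinant D = (-1)(-2) - (-5)(-1) = 2 - 5 = -3
Dx = (-4)(-2) - (-23)(-1) = 8 - 23 = -15
Dy = (-1)(-23) - (-5)(-4) = 23 - 20 = 3
x = Dx/D = -15/-3 = 5
y = Dy/D = 3/-3 = -1

x = 5, y = -1


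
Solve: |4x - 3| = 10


An absolute value equation |expr| = 10 gives two cases:
Case 1: 4x - 3 = 10
  4x = 13, so x = 13/4
Case 2: 4x - 3 = -10
  4x = -7, so x = -7/4

x = -7/4, x = 13/4


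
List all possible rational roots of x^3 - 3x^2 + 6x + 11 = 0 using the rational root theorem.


Rational root theorem: possible roots are ±p/q where:
  p divides the constant term (11): p ∈ {1, 11}
  q divides the leading coefficient (1): q ∈ {1}

All possible rational roots: -11, -1, 1, 11

-11, -1, 1, 11


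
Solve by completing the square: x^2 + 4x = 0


Start: x^2 + 4x + 0 = 0
Move constant: x^2 + 4x = 0
Half of 4 is 2, squared is 4
Add 4 to both sides: x^2 + 4x + 4 = 4
(x + 2)^2 = 4
x + 2 = ±2
x = -2 + 2 = 0 or x = -2 - 2 = -4

x = -4, x = 0


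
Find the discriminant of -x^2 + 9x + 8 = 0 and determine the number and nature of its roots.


For ax^2 + bx + c = 0, discriminant D = b^2 - 4ac
Here a = -1, b = 9, c = 8
D = (9)^2 - 4(-1)(8) = 81 + 32 = 113

D = 113 > 0 but not a perfect square
The equation has 2 distinct real irrational roots.

Discriminant = 113, 2 distinct real irrational roots


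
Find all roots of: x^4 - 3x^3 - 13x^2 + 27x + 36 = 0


Let p(x) = x^4 - 3x^3 - 13x^2 + 27x + 36. By the rational root theorem (leading coefficient 1), any rational root is an integer divisor of 36: try ±1, ±2, ... in turn.
Test x = 1: value = 48 ≠ 0.
Test x = -1: value = 0 ✓, so (x + 1) is a factor.
Synthetic division by (x + 1): bring down 1; 1(-1) - 3 = -4; (-4)(-1) - 13 = -9; (-9)(-1) + 27 = 36; 36(-1) + 36 = 0 → quotient x^3 - 4x^2 - 9x + 36, remainder 0.
Continue with the quotient x^3 - 4x^2 - 9x + 36 (candidates must divide 36; re-test x = -1 first in case it repeats).
Test x = -1: value = 40 ≠ 0.
Test x = 2: value = 10 ≠ 0.
Test x = -2: value = 30 ≠ 0.
Test x = 3: value = 0 ✓, so (x - 3) is a factor.
Synthetic division by (x - 3): bring down 1; 1(3) - 4 = -1; (-1)(3) - 9 = -12; (-12)(3) + 36 = 0 → quotient x^2 - x - 12, remainder 0.
Solve the quadratic x^2 - x - 12 = 0: discriminant = (-1)^2 - 4(1)(-12) = 1 + 48 = 49.
sqrt(49) = 7, so x = (1 ± 7)/2: x = 4 or x = -3.
Collecting all roots found:

x = -3, x = -1, x = 3, x = 4


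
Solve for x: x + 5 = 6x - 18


Starting with: x + 5 = 6x - 18
Move all x terms to left: (1 - 6)x = -18 - 5
Simplify: -5x = -23
Divide both sides by -5: x = 23/5

x = 23/5


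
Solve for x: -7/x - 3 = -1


Subtract -3 from both sides: -7/x = 2
Multiply both sides by x: -7 = 2 * x
Divide by 2: x = -7/2

x = -7/2


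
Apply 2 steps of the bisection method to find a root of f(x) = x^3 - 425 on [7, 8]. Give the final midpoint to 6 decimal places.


f(x) = x^3 - 425
f(7) = -82 < 0
f(8) = 87 > 0

Step 1: midpoint = (7.000000 + 8.000000)/2 = 7.500000
  f(7.500000) = -3.125000
  f(mid) < 0, so root is in [7.500000, 8.000000]

Step 2: midpoint = (7.500000 + 8.000000)/2 = 7.750000
  f(7.750000) = 40.484375
  f(mid) > 0, so root is in [7.500000, 7.750000]

midpoint = 7.750000


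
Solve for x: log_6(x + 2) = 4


Convert to exponential form: x + 2 = 6^4 = 1296
x = 1296 - 2 = 1294
Check: log_6(1294 + 2) = log_6(1296) = log_6(1296) = 4 ✓

x = 1294


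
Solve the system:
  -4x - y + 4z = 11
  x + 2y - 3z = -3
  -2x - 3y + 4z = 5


Using Cramer's rule. Expand each determinant along the first row.
D  = (-4)*[2*4 - (-3)*(-3)] - (-1)*[1*4 - (-3)*(-2)] + 4*[1*(-3) - 2*(-2)]
  = (-4)*(-1) - (-1)*(-2) + 4*(1) = 6
Dx = 11*[2*4 - (-3)*(-3)] - (-1)*[(-3)*4 - (-3)*5] + 4*[(-3)*(-3) - 2*5]
  = 11*(-1) - (-1)*(3) + 4*(-1) = -12
Dy = (-4)*[(-3)*4 - (-3)*5] - 11*[1*4 - (-3)*(-2)] + 4*[1*5 - (-3)*(-2)]
  = (-4)*(3) - 11*(-2) + 4*(-1) = 6
Dz = (-4)*[2*5 - (-3)*(-3)] - (-1)*[1*5 - (-3)*(-2)] + 11*[1*(-3) - 2*(-2)]
  = (-4)*(1) - (-1)*(-1) + 11*(1) = 6
x = Dx/D = -12/6 = -2, y = Dy/D = 6/6 = 1, z = Dz/D = 6/6 = 1
Check eq1: (-4)(-2) + (-1)(1) + (4)(1) = 11 = 11 ✓
Check eq2: (1)(-2) + (2)(1) + (-3)(1) = -3 = -3 ✓
Check eq3: (-2)(-2) + (-3)(1) + (4)(1) = 5 = 5 ✓

x = -2, y = 1, z = 1
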